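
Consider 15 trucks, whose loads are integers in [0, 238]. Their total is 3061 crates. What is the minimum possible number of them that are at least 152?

Each value short of 152 is at most 151, costing at least 238 − 151 = 87 against the maximum total of 3570.
We can afford to lose at most 3570 − 3061 = 509, so at most ⌊509/87⌋ = 5 fall short, and at least 10 are ≥ 152.
Exactly 10 works: 10 values at 238 and 5 at 151 total 3135; lower one of the high values by 74 (still ≥ 152) to hit 3061.

10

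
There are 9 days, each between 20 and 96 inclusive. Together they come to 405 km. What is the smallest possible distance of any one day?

To make one day as small as possible, make the other 8 as large as possible.
The other 8 can take up 8 × 96 = 768 ≥ 405 − 20, so one day can sit at its floor of 20.
Achievable: one at 20 and the other 8 totalling 385, which fits since 8 × 20 ≤ 385 ≤ 8 × 96.

20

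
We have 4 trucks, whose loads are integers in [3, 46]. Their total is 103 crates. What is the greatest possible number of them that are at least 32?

3

Suppose k of them are at least 32. Those contribute at least 32 each and the other 4 − k at least 3 each.
So the total is at least 32k + 3(4 − k) = 12 + 29k. This must be ≤ 103, giving k ≤ 3.
k = 3 is achieved by 3 values at 32 and 1 at 3, total 99; add 4 to one value (staying below 32) to reach 103.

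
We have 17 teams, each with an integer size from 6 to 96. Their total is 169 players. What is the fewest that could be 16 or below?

11

Let j be the number exceeding 16. Then the total is ≥ 17·j + 6·(17 − j) = 102 + 11j.
So 11j ≤ 67 and j ≤ 6; hence at least 17 − 6 = 11 are ≤ 16.
Exactly 11 works: 11 values at 6 and 6 at 17 total 168; raise one of the low values by 1 (still ≤ 16) to hit 169.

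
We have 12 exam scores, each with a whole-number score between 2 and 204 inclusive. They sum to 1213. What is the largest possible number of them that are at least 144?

With k values at 144 or above and the rest at least 2, the sum is at least 24 + 142k.
Since the sum is 1213, we need 142k ≤ 1189, i.e. k ≤ 8.
k = 8 is achieved by 8 values at 144 and 4 at 2, total 1160; add 53 to one value (staying below 144) to reach 1213.

8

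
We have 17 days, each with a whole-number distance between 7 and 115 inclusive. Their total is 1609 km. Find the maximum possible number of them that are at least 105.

If k of the values are ≥ 105, the total is ≥ 105k + 7(17 − k).
Setting 105k + 7(17 − k) ≤ 1609 gives 98k ≤ 1490, so k ≤ 15.
k = 15 is achieved by 15 values at 105 and 2 at 7, total 1589; add 20 to one value (staying below 105) to reach 1609.

15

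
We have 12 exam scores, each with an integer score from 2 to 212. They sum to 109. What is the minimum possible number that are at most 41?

If only k of them are at most 41, the other 12 − k are at least 42, so the total is at least (12 − k)·42 + k·2.
This is ≤ 109, so (12 − k)·42 + 2k ≤ 109, which gives k ≥ 10.
Exactly 10 works: 10 values at 2 and 2 at 42 total 104; raise one of the low values by 5 (still ≤ 41) to hit 109.

10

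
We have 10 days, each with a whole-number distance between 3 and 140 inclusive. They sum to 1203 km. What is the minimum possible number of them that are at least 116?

3

Each value short of 116 is at most 115, costing at least 140 − 115 = 25 against the maximum total of 1400.
We can afford to lose at most 1400 − 1203 = 197, so at most ⌊197/25⌋ = 7 fall short, and at least 3 are ≥ 116.
Exactly 3 works: 3 values at 140 and 7 at 115 total 1225; lower one of the high values by 22 (still ≥ 116) to hit 1203.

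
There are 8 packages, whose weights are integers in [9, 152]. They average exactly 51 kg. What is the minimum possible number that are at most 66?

3

The total is 8 × 51 = 408.
If only k of them are at most 66, the other 8 − k are at least 67, so the total is at least (8 − k)·67 + k·9.
This is ≤ 408, so (8 − k)·67 + 9k ≤ 408, which gives k ≥ 3.
Exactly 3 works: 3 values at 9 and 5 at 67 total 362; raise one of the low values by 46 (still ≤ 66) to hit 408.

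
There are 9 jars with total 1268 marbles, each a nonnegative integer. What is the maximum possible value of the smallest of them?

The 9 values sum to 1268, so their minimum is at most ⌊1268/9⌋ = 140.
Taking 1 copy of 140 and 8 copies of 141 gives exactly 1268, so 140 is attained.

140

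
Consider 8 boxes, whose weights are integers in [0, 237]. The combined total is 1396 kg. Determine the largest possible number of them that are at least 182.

7

With k values at 182 or above and the rest at least 0, the sum is at least 0 + 182k.
Since the sum is 1396, we need 182k ≤ 1396, i.e. k ≤ 7.
k = 7 is achieved by 7 values at 182 and 1 at 0, total 1274; add 122 to one value (staying below 182) to reach 1396.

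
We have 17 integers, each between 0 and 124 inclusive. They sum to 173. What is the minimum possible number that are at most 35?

Let j be the number exceeding 35. Then the total is ≥ 36·j + 0·(17 − j) = 0 + 36j.
So 36j ≤ 173 and j ≤ 4; hence at least 17 − 4 = 13 are ≤ 35.
Exactly 13 works: 13 values at 0 and 4 at 36 total 144; raise one of the low values by 29 (still ≤ 35) to hit 173.

13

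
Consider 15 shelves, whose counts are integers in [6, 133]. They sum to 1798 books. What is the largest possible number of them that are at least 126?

If k of the values are ≥ 126, the total is ≥ 126k + 6(15 − k).
Setting 126k + 6(15 − k) ≤ 1798 gives 120k ≤ 1708, so k ≤ 14.
k = 14 is achieved by 14 values at 126 and 1 at 6, total 1770; add 28 to one value (staying below 126) to reach 1798.

14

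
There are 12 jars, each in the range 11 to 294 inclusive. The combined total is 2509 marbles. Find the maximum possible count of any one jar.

294

Maximizing one value means minimizing the remaining 11.
The other 11 contribute at least 11 × 11 = 121, leaving at most 2509 − 121 = 2388.
But each jar is capped at 294, so the maximum is 294.
Achievable: one at 294 and the other 11 totalling 2215, which fits since 11 × 11 ≤ 2215 ≤ 11 × 294.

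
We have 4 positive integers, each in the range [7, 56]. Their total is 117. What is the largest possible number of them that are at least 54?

1

With k values at 54 or above and the rest at least 7, the sum is at least 28 + 47k.
Since the sum is 117, we need 47k ≤ 89, i.e. k ≤ 1.
k = 1 is achieved by 1 value at 54 and 3 at 7, total 75; add 42 to one value (staying below 54) to reach 117.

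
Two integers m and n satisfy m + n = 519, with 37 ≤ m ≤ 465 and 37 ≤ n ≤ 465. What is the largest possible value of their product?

67340

mn = m(519 − m) is maximized when m is as near 519/2 as the bounds allow.
Taking m = 259 and n = 260 (both in [37, 465]) gives mn = 67340.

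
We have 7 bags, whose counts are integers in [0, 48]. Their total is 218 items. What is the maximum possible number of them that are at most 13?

3

Each value at 13 or below falls at least 48 − 13 = 35 short of the ceiling 48.
The ceiling total is 7 × 48 = 336, and we need 218, so at most ⌊(336 − 218)/35⌋ = 3 can be that low.
k = 3 is achieved by 3 values at 13 and 4 at 48, total 231; lower one of the 48's by 13 (still > 13) to reach 218.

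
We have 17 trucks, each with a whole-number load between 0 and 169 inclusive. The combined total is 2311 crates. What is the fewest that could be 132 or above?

Each value short of 132 is at most 131, costing at least 169 − 131 = 38 against the maximum total of 2873.
We can afford to lose at most 2873 − 2311 = 562, so at most ⌊562/38⌋ = 14 fall short, and at least 3 are ≥ 132.
Exactly 3 works: 3 values at 169 and 14 at 131 total 2341; lower one of the high values by 30 (still ≥ 132) to hit 2311.

3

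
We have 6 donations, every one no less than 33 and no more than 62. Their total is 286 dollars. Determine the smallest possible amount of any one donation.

Minimizing one value means maximizing the remaining 5.
The other 5 can take up 5 × 62 = 310 ≥ 286 − 33, so one donation can sit at its floor of 33.
Achievable: one at 33 and the other 5 totalling 253, which fits since 5 × 33 ≤ 253 ≤ 5 × 62.

33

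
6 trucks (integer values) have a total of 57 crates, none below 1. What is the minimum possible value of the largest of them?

10

The 6 values sum to 57, so their maximum is at least ⌈57/6⌉ = 10.
Taking 3 copies of 9 and 3 copies of 10 gives exactly 57, so 10 is attained.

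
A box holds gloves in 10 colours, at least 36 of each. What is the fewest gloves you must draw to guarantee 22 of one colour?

211

In the worst case you draw 21 of each of the 10 colours: 10 × 21 = 210.
One more forces 22 of some colour, so 210 + 1 = 211.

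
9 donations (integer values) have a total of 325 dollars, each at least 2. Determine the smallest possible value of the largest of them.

37

The 9 values sum to 325, so their maximum is at least ⌈325/9⌉ = 37.
Achievable: 1 of them at 37 and 8 at 36 total 325.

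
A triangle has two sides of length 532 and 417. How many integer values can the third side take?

The triangle inequality gives |532 − 417| < c < 532 + 417, i.e. 115 < c < 949.
So c can be any integer from 116 to 948: 833 values.

833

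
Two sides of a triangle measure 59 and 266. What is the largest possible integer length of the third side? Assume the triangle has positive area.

The third side must be less than 59 + 266 = 325.
The largest integer below 325 is 324.

324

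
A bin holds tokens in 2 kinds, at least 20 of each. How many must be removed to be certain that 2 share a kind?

You could draw 1 of every kind without reaching 2 of any — 2 in all.
One more forces 2 of some kind, so 2 + 1 = 3.

3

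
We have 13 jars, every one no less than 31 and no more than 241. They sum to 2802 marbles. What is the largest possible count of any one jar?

241

To make one jar as large as possible, make the other 12 as small as possible.
The other 12 contribute at least 12 × 31 = 372, leaving at most 2802 − 372 = 2430.
But each jar is capped at 241, so the maximum is 241.
Achievable: one at 241 and the other 12 totalling 2561, which fits since 12 × 31 ≤ 2561 ≤ 12 × 241.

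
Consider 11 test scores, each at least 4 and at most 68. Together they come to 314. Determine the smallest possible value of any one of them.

4

Minimizing one value means maximizing the remaining 10.
The other 10 can take up 10 × 68 = 680 ≥ 314 − 4, so one score can sit at its floor of 4.
Achievable: one at 4 and the other 10 totalling 310, which fits since 10 × 4 ≤ 310 ≤ 10 × 68.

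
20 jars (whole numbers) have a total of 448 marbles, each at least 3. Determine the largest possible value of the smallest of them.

If every one of the 20 were at least 23, the total would be at least 20 × 23 = 460 > 448.
Taking 12 copies of 22 and 8 copies of 23 gives exactly 448, so 22 is attained.

22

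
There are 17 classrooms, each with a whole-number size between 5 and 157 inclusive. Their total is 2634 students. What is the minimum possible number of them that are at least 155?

Each value short of 155 is at most 154, costing at least 157 − 154 = 3 against the maximum total of 2669.
We can afford to lose at most 2669 − 2634 = 35, so at most ⌊35/3⌋ = 11 fall short, and at least 6 are ≥ 155.
Exactly 6 works: 6 values at 157 and 11 at 154 total 2636; lower one of the high values by 2 (still ≥ 155) to hit 2634.

6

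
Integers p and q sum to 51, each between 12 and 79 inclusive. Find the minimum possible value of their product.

Since p + q is fixed, pushing one of them to its bound minimizes the product.
At the endpoint p = 12, q = 51 − 12 = 39, so pq = 12 × 39 = 468.

468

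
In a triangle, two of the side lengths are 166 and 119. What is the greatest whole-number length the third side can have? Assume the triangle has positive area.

The third side must be less than 166 + 119 = 285.
The largest integer below 285 is 284.

284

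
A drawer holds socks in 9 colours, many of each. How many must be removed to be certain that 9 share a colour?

You could draw 8 of every colour without reaching 9 of any — 72 in all.
One more forces 9 of some colour, so 72 + 1 = 73.

73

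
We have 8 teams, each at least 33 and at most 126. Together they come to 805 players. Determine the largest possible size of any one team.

To make one team as large as possible, make the other 7 as small as possible.
The other 7 contribute at least 7 × 33 = 231, leaving at most 805 − 231 = 574.
But each team is capped at 126, so the maximum is 126.
Achievable: one at 126 and the other 7 totalling 679, which fits since 7 × 33 ≤ 679 ≤ 7 × 126.

126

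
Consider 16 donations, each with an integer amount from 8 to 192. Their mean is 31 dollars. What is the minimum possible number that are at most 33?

The total is 16 × 31 = 496.
Let j be the number exceeding 33. Then the total is ≥ 34·j + 8·(16 − j) = 128 + 26j.
So 26j ≤ 368 and j ≤ 14; hence at least 16 − 14 = 2 are ≤ 33.
Exactly 2 works: 2 values at 8 and 14 at 34 total 492; raise one of the low values by 4 (still ≤ 33) to hit 496.

2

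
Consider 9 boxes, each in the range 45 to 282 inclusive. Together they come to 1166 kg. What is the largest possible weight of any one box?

282

To make one box as large as possible, make the other 8 as small as possible.
The other 8 contribute at least 8 × 45 = 360, leaving at most 1166 − 360 = 806.
But each box is capped at 282, so the maximum is 282.
Achievable: one at 282 and the other 8 totalling 884, which fits since 8 × 45 ≤ 884 ≤ 8 × 282.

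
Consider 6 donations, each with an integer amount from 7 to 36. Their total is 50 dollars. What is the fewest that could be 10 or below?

4

Each value above 10 is at least 11, contributing at least 11 − 7 = 4 above the floor 7.
The sum exceeds the floor total 42 by 8, so at most ⌊8/4⌋ = 2 exceed 10, and at least 4 are ≤ 10.
Exactly 4 works: 4 values at 7 and 2 at 11 total 50.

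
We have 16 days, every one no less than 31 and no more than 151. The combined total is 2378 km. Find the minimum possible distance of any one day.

113

Minimizing one value means maximizing the remaining 15.
The other 15 contribute at most 15 × 151 = 2265, leaving at least 2378 − 2265 = 113.
Since 113 ≥ 31, this is achievable: one at 113 and 15 at 151.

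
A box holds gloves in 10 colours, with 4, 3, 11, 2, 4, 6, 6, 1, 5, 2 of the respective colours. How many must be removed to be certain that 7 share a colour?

In the worst case you take as many as possible of each colour without reaching 7: 4 + 3 + 6 + 2 + 4 + 6 + 6 + 1 + 5 + 2 = 39.
The next one must give 7 of some colour, so 39 + 1 = 40.

40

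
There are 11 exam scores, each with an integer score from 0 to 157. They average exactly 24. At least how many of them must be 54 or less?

7

The total is 11 × 24 = 264.
If only k of them are at most 54, the other 11 − k are at least 55, so the total is at least (11 − k)·55 + k·0.
This is ≤ 264, so (11 − k)·55 + 0k ≤ 264, which gives k ≥ 7.
Exactly 7 works: 7 values at 0 and 4 at 55 total 220; raise one of the low values by 44 (still ≤ 54) to hit 264.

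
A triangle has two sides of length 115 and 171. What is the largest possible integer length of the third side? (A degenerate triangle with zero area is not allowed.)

285

The third side must be less than 115 + 171 = 286.
The largest integer below 286 is 285.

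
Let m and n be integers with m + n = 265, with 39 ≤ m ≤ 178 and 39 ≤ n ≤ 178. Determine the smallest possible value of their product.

For a fixed sum, mn is smallest when m and n are as far apart as possible.
At the endpoint m = 87, n = 265 − 87 = 178, so mn = 87 × 178 = 15486.

15486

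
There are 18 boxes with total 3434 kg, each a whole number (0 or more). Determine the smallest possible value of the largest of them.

191

The 18 values sum to 3434, so their maximum is at least ⌈3434/18⌉ = 191.
Equality holds with 14 values of 191 and 4 values of 190.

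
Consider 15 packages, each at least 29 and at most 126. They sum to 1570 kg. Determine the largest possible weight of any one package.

To make one package as large as possible, make the other 14 as small as possible.
The other 14 contribute at least 14 × 29 = 406, leaving at most 1570 − 406 = 1164.
But each package is capped at 126, so the maximum is 126.
Achievable: one at 126 and the other 14 totalling 1444, which fits since 14 × 29 ≤ 1444 ≤ 14 × 126.

126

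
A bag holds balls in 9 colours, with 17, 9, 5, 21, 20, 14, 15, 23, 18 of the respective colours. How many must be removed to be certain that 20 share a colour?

136

In the worst case you take as many as possible of each colour without reaching 20: 17 + 9 + 5 + 19 + 19 + 14 + 15 + 19 + 18 = 135.
The next one must give 20 of some colour, so 135 + 1 = 136.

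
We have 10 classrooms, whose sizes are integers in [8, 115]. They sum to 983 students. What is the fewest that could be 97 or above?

2

Each value short of 97 is at most 96, costing at least 115 − 96 = 19 against the maximum total of 1150.
We can afford to lose at most 1150 − 983 = 167, so at most ⌊167/19⌋ = 8 fall short, and at least 2 are ≥ 97.
Exactly 2 works: 2 values at 115 and 8 at 96 total 998; lower one of the high values by 15 (still ≥ 97) to hit 983.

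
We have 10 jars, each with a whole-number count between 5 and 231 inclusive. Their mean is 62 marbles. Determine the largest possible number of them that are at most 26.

The total is 10 × 62 = 620.
Suppose k of them are at most 26. Those contribute at most 26 each and the rest at most 231 each.
So the total is at most 26k + 231(10 − k) = 2310 − 205k. This must still be ≥ 620, so k ≤ 8.
k = 8 is achieved by 8 values at 26 and 2 at 231, total 670; lower one of the 231's by 50 (still > 26) to reach 620.

8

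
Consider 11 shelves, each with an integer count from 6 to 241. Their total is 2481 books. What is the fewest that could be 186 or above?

8

Each value short of 186 is at most 185, costing at least 241 − 185 = 56 against the maximum total of 2651.
We can afford to lose at most 2651 − 2481 = 170, so at most ⌊170/56⌋ = 3 fall short, and at least 8 are ≥ 186.
Exactly 8 works: 8 values at 241 and 3 at 185 total 2483; lower one of the high values by 2 (still ≥ 186) to hit 2481.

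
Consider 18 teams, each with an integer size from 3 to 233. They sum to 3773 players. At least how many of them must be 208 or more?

2

If only k of them are at least 208, the other 18 − k are at most 207, so the total is at most k·233 + (18 − k)·207.
This must reach 3773, so k·233 + (18 − k)·207 ≥ 3773, giving k ≥ 2.
Exactly 2 works: 2 values at 233 and 16 at 207 total 3778; lower one of the high values by 5 (still ≥ 208) to hit 3773.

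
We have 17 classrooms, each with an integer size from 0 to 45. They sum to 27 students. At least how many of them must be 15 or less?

16

Let j be the number exceeding 15. Then the total is ≥ 16·j + 0·(17 − j) = 0 + 16j.
So 16j ≤ 27 and j ≤ 1; hence at least 17 − 1 = 16 are ≤ 15.
Exactly 16 works: 16 values at 0 and 1 at 16 total 16; raise one of the low values by 11 (still ≤ 15) to hit 27.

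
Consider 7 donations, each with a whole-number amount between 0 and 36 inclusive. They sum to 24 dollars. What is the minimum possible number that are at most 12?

Each value above 12 is at least 13, contributing at least 13 − 0 = 13 above the floor 0.
The sum exceeds the floor total 0 by 24, so at most ⌊24/13⌋ = 1 exceed 12, and at least 6 are ≤ 12.
Exactly 6 works: 6 values at 0 and 1 at 13 total 13; raise one of the low values by 11 (still ≤ 12) to hit 24.

6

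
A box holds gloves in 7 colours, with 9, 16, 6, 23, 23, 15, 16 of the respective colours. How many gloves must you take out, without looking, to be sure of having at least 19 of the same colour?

In the worst case you take as many as possible of each colour without reaching 19: 9 + 16 + 6 + 18 + 18 + 15 + 16 = 98.
The next one must give 19 of some colour, so 98 + 1 = 99.

99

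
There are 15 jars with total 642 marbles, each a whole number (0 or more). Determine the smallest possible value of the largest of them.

The average is 642/15 > 42, so not all 15 can be 42 or less; the largest is ≥ 43.
Achievable: 12 of them at 43 and 3 at 42 total 642.

43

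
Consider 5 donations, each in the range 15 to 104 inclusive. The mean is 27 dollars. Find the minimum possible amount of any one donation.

15

To make one donation as small as possible, make the other 4 as large as possible.
The total is 5 × 27 = 135.
The other 4 can take up 4 × 104 = 416 ≥ 135 − 15, so one donation can sit at its floor of 15.
Achievable: one at 15 and the other 4 totalling 120, which fits since 4 × 15 ≤ 120 ≤ 4 × 104.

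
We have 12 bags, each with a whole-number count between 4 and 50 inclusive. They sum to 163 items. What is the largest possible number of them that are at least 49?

If k of the values are ≥ 49, the total is ≥ 49k + 4(12 − k).
Setting 49k + 4(12 − k) ≤ 163 gives 45k ≤ 115, so k ≤ 2.
k = 2 is achieved by 2 values at 49 and 10 at 4, total 138; add 25 to one value (staying below 49) to reach 163.

2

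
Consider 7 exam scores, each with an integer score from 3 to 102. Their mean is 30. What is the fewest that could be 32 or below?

1

The total is 7 × 30 = 210.
Let j be the number exceeding 32. Then the total is ≥ 33·j + 3·(7 − j) = 21 + 30j.
So 30j ≤ 189 and j ≤ 6; hence at least 7 − 6 = 1 are ≤ 32.
Exactly 1 works: 1 value at 3 and 6 at 33 total 201; raise one of the low values by 9 (still ≤ 32) to hit 210.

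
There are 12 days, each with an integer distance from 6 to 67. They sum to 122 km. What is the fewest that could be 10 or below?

Each value above 10 is at least 11, contributing at least 11 − 6 = 5 above the floor 6.
The sum exceeds the floor total 72 by 50, so at most ⌊50/5⌋ = 10 exceed 10, and at least 2 are ≤ 10.
Exactly 2 works: 2 values at 6 and 10 at 11 total 122.

2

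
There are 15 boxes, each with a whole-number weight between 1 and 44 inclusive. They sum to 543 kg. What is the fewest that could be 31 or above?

7

Each value short of 31 is at most 30, costing at least 44 − 30 = 14 against the maximum total of 660.
We can afford to lose at most 660 − 543 = 117, so at most ⌊117/14⌋ = 8 fall short, and at least 7 are ≥ 31.
Exactly 7 works: 7 values at 44 and 8 at 30 total 548; lower one of the high values by 5 (still ≥ 31) to hit 543.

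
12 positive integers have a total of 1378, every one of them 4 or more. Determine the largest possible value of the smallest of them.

The 12 values sum to 1378, so their minimum is at most ⌊1378/12⌋ = 114.
Equality holds with 2 values of 114 and 10 values of 115.

114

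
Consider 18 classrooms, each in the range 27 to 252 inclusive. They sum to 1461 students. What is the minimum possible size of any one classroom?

To make one classroom as small as possible, make the other 17 as large as possible.
The other 17 can take up 17 × 252 = 4284 ≥ 1461 − 27, so one classroom can sit at its floor of 27.
Achievable: one at 27 and the other 17 totalling 1434, which fits since 17 × 27 ≤ 1434 ≤ 17 × 252.

27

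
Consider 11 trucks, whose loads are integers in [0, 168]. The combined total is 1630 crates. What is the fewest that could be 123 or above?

7

If only k of them are at least 123, the other 11 − k are at most 122, so the total is at most k·168 + (11 − k)·122.
This must reach 1630, so k·168 + (11 − k)·122 ≥ 1630, giving k ≥ 7.
Exactly 7 works: 7 values at 168 and 4 at 122 total 1664; lower one of the high values by 34 (still ≥ 123) to hit 1630.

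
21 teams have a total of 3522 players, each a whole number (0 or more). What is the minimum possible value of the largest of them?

Some value must be at least ⌈3522/21⌉ = 168, since 21 × 167 = 3507 < 3522.
Equality holds with 15 values of 168 and 6 values of 167.

168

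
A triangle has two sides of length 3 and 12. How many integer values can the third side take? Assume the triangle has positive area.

5

The triangle inequality gives |3 − 12| < c < 3 + 12, i.e. 9 < c < 15.
So c can be any integer from 10 to 14: 5 values.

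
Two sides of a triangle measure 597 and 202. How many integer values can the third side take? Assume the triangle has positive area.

403

The triangle inequality gives |597 − 202| < c < 597 + 202, i.e. 395 < c < 799.
So c can be any integer from 396 to 798: 403 values.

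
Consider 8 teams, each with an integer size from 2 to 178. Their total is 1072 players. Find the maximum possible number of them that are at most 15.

Each value at 15 or below falls at least 178 − 15 = 163 short of the ceiling 178.
The ceiling total is 8 × 178 = 1424, and we need 1072, so at most ⌊(1424 − 1072)/163⌋ = 2 can be that low.
k = 2 is achieved by 2 values at 15 and 6 at 178, total 1098; lower one of the 178's by 26 (still > 15) to reach 1072.

2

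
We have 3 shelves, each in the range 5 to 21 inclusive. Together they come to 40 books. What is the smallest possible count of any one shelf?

Minimizing one value means maximizing the remaining 2.
The other 2 can take up 2 × 21 = 42 ≥ 40 − 5, so one shelf can sit at its floor of 5.
Achievable: one at 5 and the other 2 totalling 35, which fits since 2 × 5 ≤ 35 ≤ 2 × 21.

5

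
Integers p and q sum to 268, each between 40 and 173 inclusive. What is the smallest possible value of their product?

Since p + q is fixed, pushing one of them to its bound minimizes the product.
At the endpoint p = 95, q = 268 − 95 = 173, so pq = 95 × 173 = 16435.

16435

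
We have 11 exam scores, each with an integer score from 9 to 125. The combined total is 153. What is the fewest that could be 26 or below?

Each value above 26 is at least 27, contributing at least 27 − 9 = 18 above the floor 9.
The sum exceeds the floor total 99 by 54, so at most ⌊54/18⌋ = 3 exceed 26, and at least 8 are ≤ 26.
Exactly 8 works: 8 values at 9 and 3 at 27 total 153.

8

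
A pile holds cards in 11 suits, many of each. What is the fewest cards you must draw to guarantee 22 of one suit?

You could draw 21 of every suit without reaching 22 of any — 231 in all.
One more forces 22 of some suit, so 231 + 1 = 232.

232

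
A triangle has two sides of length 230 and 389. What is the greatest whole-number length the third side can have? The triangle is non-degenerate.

The third side must be less than 230 + 389 = 619.
The largest integer below 619 is 618.

618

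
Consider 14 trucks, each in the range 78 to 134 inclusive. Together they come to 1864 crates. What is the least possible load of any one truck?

Minimizing one value means maximizing the remaining 13.
The other 13 contribute at most 13 × 134 = 1742, leaving at least 1864 − 1742 = 122.
Since 122 ≥ 78, this is achievable: one at 122 and 13 at 134.

122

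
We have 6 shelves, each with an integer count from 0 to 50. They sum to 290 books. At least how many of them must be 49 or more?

1

If only k of them are at least 49, the other 6 − k are at most 48, so the total is at most k·50 + (6 − k)·48.
This must reach 290, so k·50 + (6 − k)·48 ≥ 290, giving k ≥ 1.
Exactly 1 works: 1 value at 50 and 5 at 48 total 290.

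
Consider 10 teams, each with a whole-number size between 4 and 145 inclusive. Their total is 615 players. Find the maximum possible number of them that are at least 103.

5

Suppose k of them are at least 103. Those contribute at least 103 each and the other 10 − k at least 4 each.
So the total is at least 103k + 4(10 − k) = 40 + 99k. This must be ≤ 615, giving k ≤ 5.
k = 5 is achieved by 5 values at 103 and 5 at 4, total 535; add 80 to one value (staying below 103) to reach 615.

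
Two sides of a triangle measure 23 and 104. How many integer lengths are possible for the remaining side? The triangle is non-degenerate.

The triangle inequality gives |23 − 104| < c < 23 + 104, i.e. 81 < c < 127.
So c can be any integer from 82 to 126: 45 values.

45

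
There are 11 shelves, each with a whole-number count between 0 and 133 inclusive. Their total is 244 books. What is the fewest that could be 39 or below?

5

Let j be the number exceeding 39. Then the total is ≥ 40·j + 0·(11 − j) = 0 + 40j.
So 40j ≤ 244 and j ≤ 6; hence at least 11 − 6 = 5 are ≤ 39.
Exactly 5 works: 5 values at 0 and 6 at 40 total 240; raise one of the low values by 4 (still ≤ 39) to hit 244.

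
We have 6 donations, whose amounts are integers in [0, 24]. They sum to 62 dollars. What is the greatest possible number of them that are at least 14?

Suppose k of them are at least 14. Those contribute at least 14 each and the other 6 − k at least 0 each.
So the total is at least 14k + 0(6 − k) = 0 + 14k. This must be ≤ 62, giving k ≤ 4.
k = 4 is achieved by 4 values at 14 and 2 at 0, total 56; add 6 to one value (staying below 14) to reach 62.

4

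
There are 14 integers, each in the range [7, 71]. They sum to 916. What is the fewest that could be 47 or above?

Suppose at most 14 − j of them reach 47; then j values are ≤ 46 and the rest ≤ 71.
The total is then ≤ 46·j + 71·(14 − j) = 994 − 25j. For this to be ≥ 916 we need j ≤ 3, so at least 14 − 3 = 11 must reach 47.
Exactly 11 works: 11 values at 71 and 3 at 46 total 919; lower one of the high values by 3 (still ≥ 47) to hit 916.

11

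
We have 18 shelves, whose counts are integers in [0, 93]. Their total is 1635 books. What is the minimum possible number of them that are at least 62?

Each value short of 62 is at most 61, costing at least 93 − 61 = 32 against the maximum total of 1674.
We can afford to lose at most 1674 − 1635 = 39, so at most ⌊39/32⌋ = 1 fall short, and at least 17 are ≥ 62.
Exactly 17 works: 17 values at 93 and 1 at 61 total 1642; lower one of the high values by 7 (still ≥ 62) to hit 1635.

17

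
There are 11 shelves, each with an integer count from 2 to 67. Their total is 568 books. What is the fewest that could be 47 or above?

If only k of them are at least 47, the other 11 − k are at most 46, so the total is at most k·67 + (11 − k)·46.
This must reach 568, so k·67 + (11 − k)·46 ≥ 568, giving k ≥ 3.
Exactly 3 works: 3 values at 67 and 8 at 46 total 569; lower one of the high values by 1 (still ≥ 47) to hit 568.

3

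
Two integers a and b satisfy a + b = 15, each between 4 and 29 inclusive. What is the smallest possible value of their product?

44

Since a + b is fixed, pushing one of them to its bound minimizes the product.
At the endpoint a = 4, b = 15 − 4 = 11, so ab = 4 × 11 = 44.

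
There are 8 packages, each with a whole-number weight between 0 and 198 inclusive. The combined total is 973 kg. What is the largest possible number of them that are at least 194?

5

With k values at 194 or above and the rest at least 0, the sum is at least 0 + 194k.
Since the sum is 973, we need 194k ≤ 973, i.e. k ≤ 5.
k = 5 is achieved by 5 values at 194 and 3 at 0, total 970; add 3 to one value (staying below 194) to reach 973.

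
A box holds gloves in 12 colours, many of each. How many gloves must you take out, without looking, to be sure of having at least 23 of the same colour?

265

In the worst case you draw 22 of each of the 12 colours: 12 × 22 = 264.
One more forces 23 of some colour, so 264 + 1 = 265.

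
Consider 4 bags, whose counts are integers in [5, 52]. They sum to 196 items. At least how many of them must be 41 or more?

3

Each value short of 41 is at most 40, costing at least 52 − 40 = 12 against the maximum total of 208.
We can afford to lose at most 208 − 196 = 12, so at most ⌊12/12⌋ = 1 fall short, and at least 3 are ≥ 41.
Exactly 3 works: 3 values at 52 and 1 at 40 total 196.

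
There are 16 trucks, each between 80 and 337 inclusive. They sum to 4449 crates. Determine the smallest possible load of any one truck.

80

To make one truck as small as possible, make the other 15 as large as possible.
The other 15 can take up 15 × 337 = 5055 ≥ 4449 − 80, so one truck can sit at its floor of 80.
Achievable: one at 80 and the other 15 totalling 4369, which fits since 15 × 80 ≤ 4369 ≤ 15 × 337.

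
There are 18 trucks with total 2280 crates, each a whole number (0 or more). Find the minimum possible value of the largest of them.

Some value must be at least ⌈2280/18⌉ = 127, since 18 × 126 = 2268 < 2280.
Achievable: 12 of them at 127 and 6 at 126 total 2280.

127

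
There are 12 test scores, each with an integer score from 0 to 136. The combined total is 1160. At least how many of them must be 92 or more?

2

Suppose at most 12 − j of them reach 92; then j values are ≤ 91 and the rest ≤ 136.
The total is then ≤ 91·j + 136·(12 − j) = 1632 − 45j. For this to be ≥ 1160 we need j ≤ 10, so at least 12 − 10 = 2 must reach 92.
Exactly 2 works: 2 values at 136 and 10 at 91 total 1182; lower one of the high values by 22 (still ≥ 92) to hit 1160.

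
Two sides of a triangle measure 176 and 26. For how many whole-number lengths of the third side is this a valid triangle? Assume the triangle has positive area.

The triangle inequality gives |176 − 26| < c < 176 + 26, i.e. 150 < c < 202.
So c can be any integer from 151 to 201: 51 values.

51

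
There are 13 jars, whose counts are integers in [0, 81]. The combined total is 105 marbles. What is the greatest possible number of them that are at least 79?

1

If k of the values are ≥ 79, the total is ≥ 79k + 0(13 − k).
Setting 79k + 0(13 − k) ≤ 105 gives 79k ≤ 105, so k ≤ 1.
k = 1 is achieved by 1 value at 79 and 12 at 0, total 79; add 26 to one value (staying below 79) to reach 105.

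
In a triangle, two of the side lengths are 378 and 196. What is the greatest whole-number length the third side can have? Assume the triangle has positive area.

573

The third side must be less than 378 + 196 = 574.
The largest integer below 574 is 573.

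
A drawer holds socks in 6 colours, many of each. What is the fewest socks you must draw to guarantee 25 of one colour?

You could draw 24 of every colour without reaching 25 of any — 144 in all.
One more forces 25 of some colour, so 144 + 1 = 145.

145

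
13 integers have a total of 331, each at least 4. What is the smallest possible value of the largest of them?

Some value must be at least ⌈331/13⌉ = 26, since 13 × 25 = 325 < 331.
Achievable: 6 of them at 26 and 7 at 25 total 331.

26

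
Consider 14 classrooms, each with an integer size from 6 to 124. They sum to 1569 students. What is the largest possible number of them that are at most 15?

1

Suppose k of them are at most 15. Those contribute at most 15 each and the rest at most 124 each.
So the total is at most 15k + 124(14 − k) = 1736 − 109k. This must still be ≥ 1569, so k ≤ 1.
k = 1 is achieved by 1 value at 15 and 13 at 124, total 1627; lower one of the 124's by 58 (still > 15) to reach 1569.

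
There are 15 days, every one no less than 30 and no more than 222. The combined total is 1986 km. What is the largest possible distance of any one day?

222

To make one day as large as possible, make the other 14 as small as possible.
The other 14 contribute at least 14 × 30 = 420, leaving at most 1986 − 420 = 1566.
But each day is capped at 222, so the maximum is 222.
Achievable: one at 222 and the other 14 totalling 1764, which fits since 14 × 30 ≤ 1764 ≤ 14 × 222.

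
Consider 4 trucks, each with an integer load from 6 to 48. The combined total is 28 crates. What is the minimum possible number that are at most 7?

2

Each value above 7 is at least 8, contributing at least 8 − 6 = 2 above the floor 6.
The sum exceeds the floor total 24 by 4, so at most ⌊4/2⌋ = 2 exceed 7, and at least 2 are ≤ 7.
Exactly 2 works: 2 values at 6 and 2 at 8 total 28.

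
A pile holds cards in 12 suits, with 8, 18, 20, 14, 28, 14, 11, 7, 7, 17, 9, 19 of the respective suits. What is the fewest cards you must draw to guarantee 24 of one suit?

168

In the worst case you take as many as possible of each suit without reaching 24: 8 + 18 + 20 + 14 + 23 + 14 + 11 + 7 + 7 + 17 + 9 + 19 = 167.
The next one must give 24 of some suit, so 167 + 1 = 168.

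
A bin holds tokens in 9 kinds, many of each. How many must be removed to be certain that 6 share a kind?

In the worst case you draw 5 of each of the 9 kinds: 9 × 5 = 45.
One more forces 6 of some kind, so 45 + 1 = 46.

46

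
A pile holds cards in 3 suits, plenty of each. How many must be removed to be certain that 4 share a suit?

10

You could draw 3 of every suit without reaching 4 of any — 9 in all.
One more forces 4 of some suit, so 9 + 1 = 10.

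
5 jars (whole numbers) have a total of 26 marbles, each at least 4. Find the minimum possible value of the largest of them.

If every one of the 5 were at most 5, the total would be at most 5 × 5 = 25 < 26.
Achievable: 1 of them at 6 and 4 at 5 total 26.

6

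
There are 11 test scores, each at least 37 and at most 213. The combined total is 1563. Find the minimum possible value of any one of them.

Minimizing one value means maximizing the remaining 10.
The other 10 can take up 10 × 213 = 2130 ≥ 1563 − 37, so one score can sit at its floor of 37.
Achievable: one at 37 and the other 10 totalling 1526, which fits since 10 × 37 ≤ 1526 ≤ 10 × 213.

37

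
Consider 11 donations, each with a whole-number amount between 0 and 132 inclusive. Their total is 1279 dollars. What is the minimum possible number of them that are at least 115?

2

Each value short of 115 is at most 114, costing at least 132 − 114 = 18 against the maximum total of 1452.
We can afford to lose at most 1452 − 1279 = 173, so at most ⌊173/18⌋ = 9 fall short, and at least 2 are ≥ 115.
Exactly 2 works: 2 values at 132 and 9 at 114 total 1290; lower one of the high values by 11 (still ≥ 115) to hit 1279.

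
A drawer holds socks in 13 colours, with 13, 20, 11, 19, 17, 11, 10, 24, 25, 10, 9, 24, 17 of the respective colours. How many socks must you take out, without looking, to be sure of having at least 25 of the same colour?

In the worst case you take as many as possible of each colour without reaching 25: 13 + 20 + 11 + 19 + 17 + 11 + 10 + 24 + 24 + 10 + 9 + 24 + 17 = 209.
The next one must give 25 of some colour, so 209 + 1 = 210.

210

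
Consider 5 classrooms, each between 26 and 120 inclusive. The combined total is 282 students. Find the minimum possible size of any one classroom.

26

To make one classroom as small as possible, make the other 4 as large as possible.
The other 4 can take up 4 × 120 = 480 ≥ 282 − 26, so one classroom can sit at its floor of 26.
Achievable: one at 26 and the other 4 totalling 256, which fits since 4 × 26 ≤ 256 ≤ 4 × 120.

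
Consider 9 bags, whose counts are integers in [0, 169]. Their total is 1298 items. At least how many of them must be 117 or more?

5

If only k of them are at least 117, the other 9 − k are at most 116, so the total is at most k·169 + (9 − k)·116.
This must reach 1298, so k·169 + (9 − k)·116 ≥ 1298, giving k ≥ 5.
Exactly 5 works: 5 values at 169 and 4 at 116 total 1309; lower one of the high values by 11 (still ≥ 117) to hit 1298.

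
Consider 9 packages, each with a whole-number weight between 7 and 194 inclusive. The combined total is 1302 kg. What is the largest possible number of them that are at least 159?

With k values at 159 or above and the rest at least 7, the sum is at least 63 + 152k.
Since the sum is 1302, we need 152k ≤ 1239, i.e. k ≤ 8.
k = 8 is achieved by 8 values at 159 and 1 at 7, total 1279; add 23 to one value (staying below 159) to reach 1302.

8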